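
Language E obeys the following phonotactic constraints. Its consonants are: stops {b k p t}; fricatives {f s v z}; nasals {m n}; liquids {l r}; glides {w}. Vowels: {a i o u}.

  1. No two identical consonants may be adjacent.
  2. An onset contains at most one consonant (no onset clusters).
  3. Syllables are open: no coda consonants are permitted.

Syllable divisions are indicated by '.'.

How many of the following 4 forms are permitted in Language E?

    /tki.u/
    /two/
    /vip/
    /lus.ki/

/tki.u/ — violates constraint 2: syllable 1 onset /tk/ has 2 consonants (> 1) → not permitted
/two/ — violates constraint 2: syllable 1 onset /tw/ has 2 consonants (> 1) → not permitted
/vip/ — violates constraint 3: syllable 1 coda /p/ has 1 consonant (> 0) → not permitted
/lus.ki/ — violates constraint 3: syllable 1 coda /s/ has 1 consonant (> 0) → not permitted
No form is permitted → 0.

0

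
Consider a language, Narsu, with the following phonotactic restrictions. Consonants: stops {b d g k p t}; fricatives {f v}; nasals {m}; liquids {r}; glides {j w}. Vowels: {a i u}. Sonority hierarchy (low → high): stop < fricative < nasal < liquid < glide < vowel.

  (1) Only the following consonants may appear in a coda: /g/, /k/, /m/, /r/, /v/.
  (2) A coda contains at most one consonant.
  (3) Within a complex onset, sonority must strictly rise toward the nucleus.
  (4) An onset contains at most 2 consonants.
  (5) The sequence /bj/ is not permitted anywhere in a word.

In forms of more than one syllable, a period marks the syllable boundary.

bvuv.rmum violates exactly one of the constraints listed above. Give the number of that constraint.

bvuv.rmum: syllable 2 onset /rm/: /r/ (liquid, 4) → /m/ (nasal, 3) does not rise.
This is a violation of constraint 3: "Within a complex onset, sonority must strictly rise toward the nucleus."
The remaining constraints (1, 2, 4, 5) are satisfied.

3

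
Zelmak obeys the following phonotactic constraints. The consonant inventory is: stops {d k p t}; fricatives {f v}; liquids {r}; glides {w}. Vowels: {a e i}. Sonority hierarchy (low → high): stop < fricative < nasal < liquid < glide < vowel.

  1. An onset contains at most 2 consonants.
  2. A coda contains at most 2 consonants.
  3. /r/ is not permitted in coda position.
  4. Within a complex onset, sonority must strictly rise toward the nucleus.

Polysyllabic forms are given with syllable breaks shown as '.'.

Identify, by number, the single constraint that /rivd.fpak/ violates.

4

/rivd.fpak/: syllable 2 onset /fp/: /f/ (fricative, 2) → /p/ (stop, 1) does not rise.
This is a violation of constraint 4: "Within a complex onset, sonority must strictly rise toward the nucleus."
The remaining constraints (1, 2, 3) are satisfied.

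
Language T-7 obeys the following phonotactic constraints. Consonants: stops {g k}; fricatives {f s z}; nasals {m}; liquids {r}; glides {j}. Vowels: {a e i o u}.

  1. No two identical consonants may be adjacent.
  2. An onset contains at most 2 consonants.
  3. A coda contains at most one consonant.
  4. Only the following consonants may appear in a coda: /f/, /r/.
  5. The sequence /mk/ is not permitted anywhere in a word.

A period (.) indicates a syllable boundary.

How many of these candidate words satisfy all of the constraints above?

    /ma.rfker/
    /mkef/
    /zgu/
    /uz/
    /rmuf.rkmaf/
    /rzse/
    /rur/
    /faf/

/ma.rfker/ — violates constraint 2: syllable 2 onset /rfk/ has 3 consonants (> 2) → phonotactically illegal
/mkef/ — violates constraint 5: contains banned sequence /mk/ → phonotactically illegal
/zgu/ — σ1 onset /zg/ (2C), coda /∅/ ok → phonotactically legal
/uz/ — violates constraint 4: syllable 1 coda contains /z/, which is not a licensed coda consonant → phonotactically illegal
/rmuf.rkmaf/ — violates constraint 2: syllable 2 onset /rkm/ has 3 consonants (> 2) → phonotactically illegal
/rzse/ — violates constraint 2: syllable 1 onset /rzs/ has 3 consonants (> 2) → phonotactically illegal
/rur/ — σ1 onset /r/, coda /r/ ok → phonotactically legal
/faf/ — σ1 onset /f/, coda /f/ ok → phonotactically legal
Phonotactically legal: /zgu/, /rur/, /faf/ → 3.

3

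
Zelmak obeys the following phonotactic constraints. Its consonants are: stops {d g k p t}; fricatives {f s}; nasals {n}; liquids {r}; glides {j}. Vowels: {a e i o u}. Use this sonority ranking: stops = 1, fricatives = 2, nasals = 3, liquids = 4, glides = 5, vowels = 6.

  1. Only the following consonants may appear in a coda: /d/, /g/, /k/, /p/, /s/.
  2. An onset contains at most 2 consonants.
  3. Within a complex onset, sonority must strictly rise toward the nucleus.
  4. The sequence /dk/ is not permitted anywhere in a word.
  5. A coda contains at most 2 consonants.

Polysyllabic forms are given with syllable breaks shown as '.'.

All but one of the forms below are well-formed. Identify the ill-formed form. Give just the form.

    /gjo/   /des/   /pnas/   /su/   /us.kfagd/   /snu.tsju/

/snu.tsju/

/gjo/ — σ1 onset /gj/ (1→5 rises), coda /∅/ ok → well-formed
/des/ — σ1 onset /d/, coda /s/ ok → well-formed
/pnas/ — σ1 onset /pn/ (1→3 rises), coda /s/ ok → well-formed
/su/ — σ1 onset /s/, coda /∅/ ok → well-formed
/us.kfagd/ — σ1 onset /∅/, coda /s/ ok; σ2 onset /kf/ (1→2 rises), coda /gd/ (2C) ok → well-formed
/snu.tsju/ — violates constraint 2: syllable 2 onset /tsj/ has 3 consonants (> 2) → ill-formed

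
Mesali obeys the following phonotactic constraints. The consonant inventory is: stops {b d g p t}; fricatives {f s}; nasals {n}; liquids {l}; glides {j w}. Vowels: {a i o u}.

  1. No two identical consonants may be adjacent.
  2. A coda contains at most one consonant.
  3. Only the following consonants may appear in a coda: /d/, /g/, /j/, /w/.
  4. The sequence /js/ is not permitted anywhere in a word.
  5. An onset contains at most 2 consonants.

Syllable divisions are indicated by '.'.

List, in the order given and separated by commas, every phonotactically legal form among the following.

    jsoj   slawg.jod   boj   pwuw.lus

boj

jsoj — violates constraint 4: contains banned sequence /js/ → phonotactically illegal
slawg.jod — violates constraint 2: syllable 1 coda /wg/ has 2 consonants (> 1) → phonotactically illegal
boj — σ1 onset /b/, coda /j/ ok → phonotactically legal
pwuw.lus — violates constraint 3: syllable 2 coda contains /s/, which is not a licensed coda consonant → phonotactically illegal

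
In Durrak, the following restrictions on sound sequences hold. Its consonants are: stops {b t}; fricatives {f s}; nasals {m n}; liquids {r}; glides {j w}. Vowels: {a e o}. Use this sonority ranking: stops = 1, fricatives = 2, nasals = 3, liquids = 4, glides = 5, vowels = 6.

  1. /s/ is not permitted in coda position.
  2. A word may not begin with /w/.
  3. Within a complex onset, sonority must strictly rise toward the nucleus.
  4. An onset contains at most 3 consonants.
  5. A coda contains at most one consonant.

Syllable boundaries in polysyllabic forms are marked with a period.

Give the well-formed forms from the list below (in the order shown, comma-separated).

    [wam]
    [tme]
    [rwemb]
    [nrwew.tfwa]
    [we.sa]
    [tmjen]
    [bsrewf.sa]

[tme], [nrwew.tfwa], [tmjen]

[wam] — violates constraint 2: word begins with /w/ → ill-formed
[tme] — σ1 onset /tm/ (1→3 rises), coda /∅/ ok → well-formed
[rwemb] — violates constraint 5: syllable 1 coda /mb/ has 2 consonants (> 1) → ill-formed
[nrwew.tfwa] — σ1 onset /nrw/ (3→4→5 rises), coda /w/ ok; σ2 onset /tfw/ (1→2→5 rises), coda /∅/ ok → well-formed
[we.sa] — violates constraint 2: word begins with /w/ → ill-formed
[tmjen] — σ1 onset /tmj/ (1→3→5 rises), coda /n/ ok → well-formed
[bsrewf.sa] — violates constraint 5: syllable 1 coda /wf/ has 2 consonants (> 1) → ill-formed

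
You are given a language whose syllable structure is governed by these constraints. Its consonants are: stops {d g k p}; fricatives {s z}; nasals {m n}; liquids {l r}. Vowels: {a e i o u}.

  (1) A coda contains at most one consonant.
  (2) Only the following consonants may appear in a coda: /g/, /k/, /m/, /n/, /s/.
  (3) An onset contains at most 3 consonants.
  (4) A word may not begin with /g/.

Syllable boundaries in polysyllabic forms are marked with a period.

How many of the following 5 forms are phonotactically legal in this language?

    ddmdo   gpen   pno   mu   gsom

2

ddmdo — violates constraint 3: syllable 1 onset /ddmd/ has 4 consonants (> 3) → phonotactically illegal
gpen — violates constraint 4: word begins with /g/ → phonotactically illegal
pno — σ1 onset /pn/ (2C), coda /∅/ ok → phonotactically legal
mu — σ1 onset /m/, coda /∅/ ok → phonotactically legal
gsom — violates constraint 4: word begins with /g/ → phonotactically illegal
Phonotactically legal: pno, mu → 2.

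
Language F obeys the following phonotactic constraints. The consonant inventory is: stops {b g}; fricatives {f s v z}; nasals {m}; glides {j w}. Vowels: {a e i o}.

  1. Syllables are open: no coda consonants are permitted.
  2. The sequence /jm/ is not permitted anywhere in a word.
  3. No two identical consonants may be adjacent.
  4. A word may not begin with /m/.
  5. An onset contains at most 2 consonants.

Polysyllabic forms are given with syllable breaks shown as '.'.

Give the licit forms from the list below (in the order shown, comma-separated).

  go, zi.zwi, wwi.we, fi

go — σ1 onset /g/, coda /∅/ ok → licit
zi.zwi — σ1 onset /z/, coda /∅/ ok; σ2 onset /zw/ (2C), coda /∅/ ok → licit
wwi.we — violates constraint 3: adjacent identical consonants /ww/ → illicit
fi — σ1 onset /f/, coda /∅/ ok → licit

go, zi.zwi, fi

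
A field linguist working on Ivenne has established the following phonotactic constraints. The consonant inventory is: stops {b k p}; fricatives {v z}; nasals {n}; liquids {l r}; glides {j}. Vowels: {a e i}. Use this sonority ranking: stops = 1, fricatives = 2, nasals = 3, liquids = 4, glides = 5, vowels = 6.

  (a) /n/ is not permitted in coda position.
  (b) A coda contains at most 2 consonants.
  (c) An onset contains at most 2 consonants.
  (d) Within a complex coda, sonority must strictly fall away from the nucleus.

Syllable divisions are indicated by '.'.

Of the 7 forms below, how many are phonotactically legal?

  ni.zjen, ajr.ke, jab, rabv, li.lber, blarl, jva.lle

4

ni.zjen — violates constraint (a): syllable 2 coda contains /n/ → phonotactically illegal
ajr.ke — σ1 onset /∅/, coda /jr/ (5→4 falls) ok; σ2 onset /k/, coda /∅/ ok → phonotactically legal
jab — σ1 onset /j/, coda /b/ ok → phonotactically legal
rabv — violates constraint (d): syllable 1 coda /bv/: /b/ (stop, 1) → /v/ (fricative, 2) does not fall → phonotactically illegal
li.lber — σ1 onset /l/, coda /∅/ ok; σ2 onset /lb/ (2C), coda /r/ ok → phonotactically legal
blarl — violates constraint (d): syllable 1 coda /rl/: /r/ (liquid, 4) → /l/ (liquid, 4) does not fall → phonotactically illegal
jva.lle — σ1 onset /jv/ (2C), coda /∅/ ok; σ2 onset /ll/ (2C), coda /∅/ ok → phonotactically legal
Phonotactically legal: ajr.ke, jab, li.lber, jva.lle → 4.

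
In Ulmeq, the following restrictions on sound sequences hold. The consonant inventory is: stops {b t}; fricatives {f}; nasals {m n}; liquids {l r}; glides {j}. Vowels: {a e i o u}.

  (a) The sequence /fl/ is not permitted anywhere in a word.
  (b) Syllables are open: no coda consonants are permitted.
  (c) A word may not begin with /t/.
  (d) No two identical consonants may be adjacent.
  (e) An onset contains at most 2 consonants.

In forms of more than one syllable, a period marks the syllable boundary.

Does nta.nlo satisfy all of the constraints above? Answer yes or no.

yes

nta.nlo — σ1 onset /nt/ (2C), coda /∅/ ok; σ2 onset /nl/ (2C), coda /∅/ ok → permitted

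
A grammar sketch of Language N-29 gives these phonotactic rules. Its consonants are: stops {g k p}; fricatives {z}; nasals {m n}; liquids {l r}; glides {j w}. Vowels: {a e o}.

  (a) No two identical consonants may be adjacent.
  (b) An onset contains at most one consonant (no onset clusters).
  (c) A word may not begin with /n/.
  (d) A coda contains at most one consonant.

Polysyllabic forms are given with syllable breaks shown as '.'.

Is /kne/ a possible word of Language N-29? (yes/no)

no

/kne/ — violates constraint (b): syllable 1 onset /kn/ has 2 consonants (> 1) → not permitted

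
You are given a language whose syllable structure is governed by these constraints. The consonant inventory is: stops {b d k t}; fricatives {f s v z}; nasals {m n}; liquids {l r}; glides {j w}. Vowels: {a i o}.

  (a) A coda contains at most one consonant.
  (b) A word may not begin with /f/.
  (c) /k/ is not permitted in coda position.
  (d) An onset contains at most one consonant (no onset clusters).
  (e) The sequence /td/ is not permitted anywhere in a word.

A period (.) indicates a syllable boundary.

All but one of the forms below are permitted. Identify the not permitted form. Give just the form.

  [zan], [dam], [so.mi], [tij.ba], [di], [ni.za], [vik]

[zan] — σ1 onset /z/, coda /n/ ok → permitted
[dam] — σ1 onset /d/, coda /m/ ok → permitted
[so.mi] — σ1 onset /s/, coda /∅/ ok; σ2 onset /m/, coda /∅/ ok → permitted
[tij.ba] — σ1 onset /t/, coda /j/ ok; σ2 onset /b/, coda /∅/ ok → permitted
[di] — σ1 onset /d/, coda /∅/ ok → permitted
[ni.za] — σ1 onset /n/, coda /∅/ ok; σ2 onset /z/, coda /∅/ ok → permitted
[vik] — violates constraint (c): syllable 1 coda contains /k/ → not permitted

[vik]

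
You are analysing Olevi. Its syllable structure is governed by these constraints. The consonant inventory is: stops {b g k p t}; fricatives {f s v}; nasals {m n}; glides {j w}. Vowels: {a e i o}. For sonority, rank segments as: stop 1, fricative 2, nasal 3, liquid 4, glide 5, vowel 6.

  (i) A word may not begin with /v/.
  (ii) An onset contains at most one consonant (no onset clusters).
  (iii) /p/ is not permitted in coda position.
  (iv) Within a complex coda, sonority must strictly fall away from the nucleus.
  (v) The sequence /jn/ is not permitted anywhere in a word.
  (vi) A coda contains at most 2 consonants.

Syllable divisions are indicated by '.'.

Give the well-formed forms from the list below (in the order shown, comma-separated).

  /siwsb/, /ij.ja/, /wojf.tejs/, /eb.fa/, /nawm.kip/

/siwsb/ — violates constraint (vi): syllable 1 coda /wsb/ has 3 consonants (> 2) → ill-formed
/ij.ja/ — σ1 onset /∅/, coda /j/ ok; σ2 onset /j/, coda /∅/ ok → well-formed
/wojf.tejs/ — σ1 onset /w/, coda /jf/ (5→2 falls) ok; σ2 onset /t/, coda /js/ (5→2 falls) ok → well-formed
/eb.fa/ — σ1 onset /∅/, coda /b/ ok; σ2 onset /f/, coda /∅/ ok → well-formed
/nawm.kip/ — violates constraint (iii): syllable 2 coda contains /p/ → ill-formed

/ij.ja/, /wojf.tejs/, /eb.fa/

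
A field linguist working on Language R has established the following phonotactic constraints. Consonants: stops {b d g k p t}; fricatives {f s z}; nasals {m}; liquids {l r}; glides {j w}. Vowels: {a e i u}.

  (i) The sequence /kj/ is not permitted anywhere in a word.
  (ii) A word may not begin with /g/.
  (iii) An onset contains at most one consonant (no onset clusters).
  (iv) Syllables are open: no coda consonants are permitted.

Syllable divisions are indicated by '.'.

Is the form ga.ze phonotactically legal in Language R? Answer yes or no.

no

ga.ze — violates constraint (ii): word begins with /g/ → phonotactically illegal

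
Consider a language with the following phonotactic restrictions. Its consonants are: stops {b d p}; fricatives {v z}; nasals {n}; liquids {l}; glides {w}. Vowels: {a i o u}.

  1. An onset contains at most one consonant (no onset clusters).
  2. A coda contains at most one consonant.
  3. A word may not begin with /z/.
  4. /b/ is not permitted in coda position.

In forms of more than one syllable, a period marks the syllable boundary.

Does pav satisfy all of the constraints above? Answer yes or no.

pav — σ1 onset /p/, coda /v/ ok → licit

yes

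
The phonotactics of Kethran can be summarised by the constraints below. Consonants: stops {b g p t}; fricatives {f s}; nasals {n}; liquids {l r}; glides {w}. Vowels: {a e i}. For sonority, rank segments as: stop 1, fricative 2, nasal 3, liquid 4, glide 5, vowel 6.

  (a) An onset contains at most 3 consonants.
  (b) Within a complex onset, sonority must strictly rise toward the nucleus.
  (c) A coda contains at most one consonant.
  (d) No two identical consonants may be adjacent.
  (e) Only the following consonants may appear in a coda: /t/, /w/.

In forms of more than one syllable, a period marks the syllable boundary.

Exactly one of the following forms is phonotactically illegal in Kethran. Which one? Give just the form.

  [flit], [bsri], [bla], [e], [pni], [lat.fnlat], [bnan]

[bnan]

[flit] — σ1 onset /fl/ (2→4 rises), coda /t/ ok → phonotactically legal
[bsri] — σ1 onset /bsr/ (1→2→4 rises), coda /∅/ ok → phonotactically legal
[bla] — σ1 onset /bl/ (1→4 rises), coda /∅/ ok → phonotactically legal
[e] — σ1 onset /∅/, coda /∅/ ok → phonotactically legal
[pni] — σ1 onset /pn/ (1→3 rises), coda /∅/ ok → phonotactically legal
[lat.fnlat] — σ1 onset /l/, coda /t/ ok; σ2 onset /fnl/ (2→3→4 rises), coda /t/ ok → phonotactically legal
[bnan] — violates constraint (e): syllable 1 coda contains /n/, which is not a licensed coda consonant → phonotactically illegal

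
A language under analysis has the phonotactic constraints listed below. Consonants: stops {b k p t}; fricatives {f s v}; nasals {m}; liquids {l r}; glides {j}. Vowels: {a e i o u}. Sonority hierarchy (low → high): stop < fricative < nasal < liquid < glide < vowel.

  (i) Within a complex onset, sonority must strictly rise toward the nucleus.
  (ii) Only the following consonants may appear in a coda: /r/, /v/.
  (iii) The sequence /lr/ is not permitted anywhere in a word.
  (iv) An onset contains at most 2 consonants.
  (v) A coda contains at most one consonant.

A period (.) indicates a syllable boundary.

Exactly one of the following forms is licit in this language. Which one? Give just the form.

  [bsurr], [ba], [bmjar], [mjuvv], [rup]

[bsurr] — violates constraint (v): syllable 1 coda /rr/ has 2 consonants (> 1) → illicit
[ba] — σ1 onset /b/, coda /∅/ ok → licit
[bmjar] — violates constraint (iv): syllable 1 onset /bmj/ has 3 consonants (> 2) → illicit
[mjuvv] — violates constraint (v): syllable 1 coda /vv/ has 2 consonants (> 1) → illicit
[rup] — violates constraint (ii): syllable 1 coda contains /p/, which is not a licensed coda consonant → illicit

[ba]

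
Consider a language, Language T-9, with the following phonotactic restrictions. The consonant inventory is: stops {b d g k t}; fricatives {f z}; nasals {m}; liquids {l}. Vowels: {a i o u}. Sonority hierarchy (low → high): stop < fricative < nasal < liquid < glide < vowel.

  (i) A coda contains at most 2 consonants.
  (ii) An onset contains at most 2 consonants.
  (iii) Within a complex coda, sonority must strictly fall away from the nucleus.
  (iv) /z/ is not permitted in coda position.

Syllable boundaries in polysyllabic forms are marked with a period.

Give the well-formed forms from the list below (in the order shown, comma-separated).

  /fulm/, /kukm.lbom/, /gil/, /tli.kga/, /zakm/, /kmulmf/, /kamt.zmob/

/fulm/, /gil/, /tli.kga/, /kamt.zmob/

/fulm/ — σ1 onset /f/, coda /lm/ (4→3 falls) ok → well-formed
/kukm.lbom/ — violates constraint (iii): syllable 1 coda /km/: /k/ (stop, 1) → /m/ (nasal, 3) does not fall → ill-formed
/gil/ — σ1 onset /g/, coda /l/ ok → well-formed
/tli.kga/ — σ1 onset /tl/ (2C), coda /∅/ ok; σ2 onset /kg/ (2C), coda /∅/ ok → well-formed
/zakm/ — violates constraint (iii): syllable 1 coda /km/: /k/ (stop, 1) → /m/ (nasal, 3) does not fall → ill-formed
/kmulmf/ — violates constraint (i): syllable 1 coda /lmf/ has 3 consonants (> 2) → ill-formed
/kamt.zmob/ — σ1 onset /k/, coda /mt/ (3→1 falls) ok; σ2 onset /zm/ (2C), coda /b/ ok → well-formed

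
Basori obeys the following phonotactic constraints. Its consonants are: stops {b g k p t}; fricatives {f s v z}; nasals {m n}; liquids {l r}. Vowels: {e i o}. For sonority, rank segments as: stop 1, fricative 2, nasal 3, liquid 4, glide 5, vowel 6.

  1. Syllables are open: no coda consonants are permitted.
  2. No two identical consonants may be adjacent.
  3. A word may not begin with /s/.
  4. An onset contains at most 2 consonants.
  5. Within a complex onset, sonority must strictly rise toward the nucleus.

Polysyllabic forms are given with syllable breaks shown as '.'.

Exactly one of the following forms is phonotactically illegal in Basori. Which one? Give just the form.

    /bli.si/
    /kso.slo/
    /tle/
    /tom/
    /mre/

/bli.si/ — σ1 onset /bl/ (1→4 rises), coda /∅/ ok; σ2 onset /s/, coda /∅/ ok → phonotactically legal
/kso.slo/ — σ1 onset /ks/ (1→2 rises), coda /∅/ ok; σ2 onset /sl/ (2→4 rises), coda /∅/ ok → phonotactically legal
/tle/ — σ1 onset /tl/ (1→4 rises), coda /∅/ ok → phonotactically legal
/tom/ — violates constraint 1: syllable 1 coda /m/ has 1 consonant (> 0) → phonotactically illegal
/mre/ — σ1 onset /mr/ (3→4 rises), coda /∅/ ok → phonotactically legal

/tom/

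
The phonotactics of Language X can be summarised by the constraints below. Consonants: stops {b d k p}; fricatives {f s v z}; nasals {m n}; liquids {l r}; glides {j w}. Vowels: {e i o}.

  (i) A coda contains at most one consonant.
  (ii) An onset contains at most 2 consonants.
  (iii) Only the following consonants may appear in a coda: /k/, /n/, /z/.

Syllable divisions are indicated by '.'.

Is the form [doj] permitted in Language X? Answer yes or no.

[doj] — violates constraint (iii): syllable 1 coda contains /j/, which is not a licensed coda consonant → not permitted

no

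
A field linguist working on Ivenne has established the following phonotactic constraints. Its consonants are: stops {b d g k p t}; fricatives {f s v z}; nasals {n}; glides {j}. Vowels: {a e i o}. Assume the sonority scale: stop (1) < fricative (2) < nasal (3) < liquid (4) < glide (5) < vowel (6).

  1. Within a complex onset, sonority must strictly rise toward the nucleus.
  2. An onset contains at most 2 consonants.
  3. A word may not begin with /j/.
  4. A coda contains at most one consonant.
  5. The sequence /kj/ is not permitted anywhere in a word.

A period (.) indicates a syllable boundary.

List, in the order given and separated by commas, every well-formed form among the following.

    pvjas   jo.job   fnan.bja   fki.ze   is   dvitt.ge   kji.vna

pvjas — violates constraint 2: syllable 1 onset /pvj/ has 3 consonants (> 2) → ill-formed
jo.job — violates constraint 3: word begins with /j/ → ill-formed
fnan.bja — σ1 onset /fn/ (2→3 rises), coda /n/ ok; σ2 onset /bj/ (1→5 rises), coda /∅/ ok → well-formed
fki.ze — violates constraint 1: syllable 1 onset /fk/: /f/ (fricative, 2) → /k/ (stop, 1) does not rise → ill-formed
is — σ1 onset /∅/, coda /s/ ok → well-formed
dvitt.ge — violates constraint 4: syllable 1 coda /tt/ has 2 consonants (> 1) → ill-formed
kji.vna — violates constraint 5: contains banned sequence /kj/ → ill-formed

fnan.bja, is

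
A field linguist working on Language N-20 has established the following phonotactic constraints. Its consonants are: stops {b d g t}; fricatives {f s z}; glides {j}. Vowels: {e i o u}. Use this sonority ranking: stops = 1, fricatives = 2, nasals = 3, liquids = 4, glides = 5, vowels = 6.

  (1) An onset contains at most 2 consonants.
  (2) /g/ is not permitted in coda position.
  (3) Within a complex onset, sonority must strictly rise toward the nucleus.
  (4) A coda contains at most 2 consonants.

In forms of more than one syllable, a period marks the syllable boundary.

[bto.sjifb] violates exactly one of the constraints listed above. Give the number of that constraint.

3

[bto.sjifb]: syllable 1 onset /bt/: /b/ (stop, 1) → /t/ (stop, 1) does not rise.
This is a violation of constraint 3: "Within a complex onset, sonority must strictly rise toward the nucleus."
The remaining constraints (1, 2, 4) are satisfied.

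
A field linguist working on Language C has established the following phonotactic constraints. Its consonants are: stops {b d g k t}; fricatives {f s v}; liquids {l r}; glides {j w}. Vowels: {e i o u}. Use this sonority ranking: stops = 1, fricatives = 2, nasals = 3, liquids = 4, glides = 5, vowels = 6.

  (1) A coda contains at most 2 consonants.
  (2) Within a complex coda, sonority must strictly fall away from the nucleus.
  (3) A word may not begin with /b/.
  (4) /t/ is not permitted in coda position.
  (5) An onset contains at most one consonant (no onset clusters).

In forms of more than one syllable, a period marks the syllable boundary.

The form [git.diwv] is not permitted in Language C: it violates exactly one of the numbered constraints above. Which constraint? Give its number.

4

[git.diwv]: syllable 1 coda contains /t/.
This is a violation of constraint 4: "/t/ is not permitted in coda position."
The remaining constraints (1, 2, 3, 5) are satisfied.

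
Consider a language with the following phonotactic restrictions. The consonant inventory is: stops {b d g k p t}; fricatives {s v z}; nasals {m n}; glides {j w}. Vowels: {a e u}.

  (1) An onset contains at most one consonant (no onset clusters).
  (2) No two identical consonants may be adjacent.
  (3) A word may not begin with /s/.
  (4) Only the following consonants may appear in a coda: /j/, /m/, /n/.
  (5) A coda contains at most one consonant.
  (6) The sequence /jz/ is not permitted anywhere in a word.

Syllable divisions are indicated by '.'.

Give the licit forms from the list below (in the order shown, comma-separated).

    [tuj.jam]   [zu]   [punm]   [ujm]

[zu]

[tuj.jam] — violates constraint 2: adjacent identical consonants /jj/ → illicit
[zu] — σ1 onset /z/, coda /∅/ ok → licit
[punm] — violates constraint 5: syllable 1 coda /nm/ has 2 consonants (> 1) → illicit
[ujm] — violates constraint 5: syllable 1 coda /jm/ has 2 consonants (> 1) → illicit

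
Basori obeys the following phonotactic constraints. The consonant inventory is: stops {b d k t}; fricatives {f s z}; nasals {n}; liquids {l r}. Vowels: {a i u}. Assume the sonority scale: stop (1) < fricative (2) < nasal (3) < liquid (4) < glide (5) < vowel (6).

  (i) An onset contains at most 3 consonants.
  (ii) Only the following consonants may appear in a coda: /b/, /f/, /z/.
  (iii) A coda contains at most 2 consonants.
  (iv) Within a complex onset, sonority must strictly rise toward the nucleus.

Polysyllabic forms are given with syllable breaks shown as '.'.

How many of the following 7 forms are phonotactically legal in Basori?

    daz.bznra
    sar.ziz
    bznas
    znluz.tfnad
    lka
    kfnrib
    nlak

0

daz.bznra — violates constraint (i): syllable 2 onset /bznr/ has 4 consonants (> 3) → phonotactically illegal
sar.ziz — violates constraint (ii): syllable 1 coda contains /r/, which is not a licensed coda consonant → phonotactically illegal
bznas — violates constraint (ii): syllable 1 coda contains /s/, which is not a licensed coda consonant → phonotactically illegal
znluz.tfnad — violates constraint (ii): syllable 2 coda contains /d/, which is not a licensed coda consonant → phonotactically illegal
lka — violates constraint (iv): syllable 1 onset /lk/: /l/ (liquid, 4) → /k/ (stop, 1) does not rise → phonotactically illegal
kfnrib — violates constraint (i): syllable 1 onset /kfnr/ has 4 consonants (> 3) → phonotactically illegal
nlak — violates constraint (ii): syllable 1 coda contains /k/, which is not a licensed coda consonant → phonotactically illegal
No form is phonotactically legal → 0.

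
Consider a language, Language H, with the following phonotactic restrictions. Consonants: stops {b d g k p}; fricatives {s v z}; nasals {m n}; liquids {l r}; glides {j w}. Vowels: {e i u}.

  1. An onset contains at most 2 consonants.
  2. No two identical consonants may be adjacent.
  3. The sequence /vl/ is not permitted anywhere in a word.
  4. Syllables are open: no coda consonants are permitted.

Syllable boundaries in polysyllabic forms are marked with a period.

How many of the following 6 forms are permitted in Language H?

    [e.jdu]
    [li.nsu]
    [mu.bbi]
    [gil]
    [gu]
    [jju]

[e.jdu] — σ1 onset /∅/, coda /∅/ ok; σ2 onset /jd/ (2C), coda /∅/ ok → permitted
[li.nsu] — σ1 onset /l/, coda /∅/ ok; σ2 onset /ns/ (2C), coda /∅/ ok → permitted
[mu.bbi] — violates constraint 2: adjacent identical consonants /bb/ → not permitted
[gil] — violates constraint 4: syllable 1 coda /l/ has 1 consonant (> 0) → not permitted
[gu] — σ1 onset /g/, coda /∅/ ok → permitted
[jju] — violates constraint 2: adjacent identical consonants /jj/ → not permitted
Permitted: [e.jdu], [li.nsu], [gu] → 3.

3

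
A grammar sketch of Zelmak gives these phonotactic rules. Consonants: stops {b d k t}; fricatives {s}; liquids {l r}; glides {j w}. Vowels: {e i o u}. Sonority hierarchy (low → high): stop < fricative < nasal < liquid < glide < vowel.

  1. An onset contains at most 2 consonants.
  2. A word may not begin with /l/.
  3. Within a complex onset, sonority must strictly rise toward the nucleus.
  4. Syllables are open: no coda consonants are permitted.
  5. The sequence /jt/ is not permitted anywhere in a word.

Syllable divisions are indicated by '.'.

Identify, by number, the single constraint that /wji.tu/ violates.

/wji.tu/: syllable 1 onset /wj/: /w/ (glide, 5) → /j/ (glide, 5) does not rise.
This is a violation of constraint 3: "Within a complex onset, sonority must strictly rise toward the nucleus."
The remaining constraints (1, 2, 4, 5) are satisfied.

3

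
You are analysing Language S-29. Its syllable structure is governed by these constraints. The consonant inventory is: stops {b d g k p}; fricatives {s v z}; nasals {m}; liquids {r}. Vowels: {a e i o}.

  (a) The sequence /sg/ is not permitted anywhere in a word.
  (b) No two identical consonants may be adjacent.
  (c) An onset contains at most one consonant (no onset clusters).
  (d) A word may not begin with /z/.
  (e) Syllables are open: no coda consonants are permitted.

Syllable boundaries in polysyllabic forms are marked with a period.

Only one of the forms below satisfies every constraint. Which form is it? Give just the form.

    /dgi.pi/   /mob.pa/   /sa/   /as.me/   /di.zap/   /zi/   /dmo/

/sa/

/dgi.pi/ — violates constraint (c): syllable 1 onset /dg/ has 2 consonants (> 1) → not permitted
/mob.pa/ — violates constraint (e): syllable 1 coda /b/ has 1 consonant (> 0) → not permitted
/sa/ — σ1 onset /s/, coda /∅/ ok → permitted
/as.me/ — violates constraint (e): syllable 1 coda /s/ has 1 consonant (> 0) → not permitted
/di.zap/ — violates constraint (e): syllable 2 coda /p/ has 1 consonant (> 0) → not permitted
/zi/ — violates constraint (d): word begins with /z/ → not permitted
/dmo/ — violates constraint (c): syllable 1 onset /dm/ has 2 consonants (> 1) → not permitted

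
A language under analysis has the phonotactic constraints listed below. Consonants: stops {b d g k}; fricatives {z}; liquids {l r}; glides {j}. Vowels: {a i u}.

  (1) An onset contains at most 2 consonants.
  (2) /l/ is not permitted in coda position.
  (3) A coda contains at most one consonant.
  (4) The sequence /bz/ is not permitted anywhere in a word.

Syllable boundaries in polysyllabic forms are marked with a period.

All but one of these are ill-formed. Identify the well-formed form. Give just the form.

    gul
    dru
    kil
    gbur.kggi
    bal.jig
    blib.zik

dru

gul — violates constraint 2: syllable 1 coda contains /l/ → ill-formed
dru — σ1 onset /dr/ (2C), coda /∅/ ok → well-formed
kil — violates constraint 2: syllable 1 coda contains /l/ → ill-formed
gbur.kggi — violates constraint 1: syllable 2 onset /kgg/ has 3 consonants (> 2) → ill-formed
bal.jig — violates constraint 2: syllable 1 coda contains /l/ → ill-formed
blib.zik — violates constraint 4: contains banned sequence /bz/ → ill-formed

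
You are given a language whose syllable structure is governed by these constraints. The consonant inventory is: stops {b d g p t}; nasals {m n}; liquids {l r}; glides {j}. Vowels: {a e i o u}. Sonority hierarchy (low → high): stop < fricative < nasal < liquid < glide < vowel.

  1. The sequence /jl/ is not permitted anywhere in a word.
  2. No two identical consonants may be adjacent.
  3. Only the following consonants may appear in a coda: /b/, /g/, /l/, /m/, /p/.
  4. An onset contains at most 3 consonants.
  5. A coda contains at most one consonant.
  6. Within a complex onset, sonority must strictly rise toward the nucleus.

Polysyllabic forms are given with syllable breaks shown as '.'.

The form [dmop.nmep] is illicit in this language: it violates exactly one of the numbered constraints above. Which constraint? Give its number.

[dmop.nmep]: syllable 2 onset /nm/: /n/ (nasal, 3) → /m/ (nasal, 3) does not rise.
This is a violation of constraint 6: "Within a complex onset, sonority must strictly rise toward the nucleus."
The remaining constraints (1, 2, 3, 4, 5) are satisfied.

6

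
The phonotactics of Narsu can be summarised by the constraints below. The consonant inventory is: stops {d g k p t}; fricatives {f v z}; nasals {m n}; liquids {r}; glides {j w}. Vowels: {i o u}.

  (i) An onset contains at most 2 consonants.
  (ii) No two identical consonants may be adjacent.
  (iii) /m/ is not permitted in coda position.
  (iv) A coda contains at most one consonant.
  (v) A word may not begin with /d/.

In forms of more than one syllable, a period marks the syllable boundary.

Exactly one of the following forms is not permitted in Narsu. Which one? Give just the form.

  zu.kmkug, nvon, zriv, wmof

zu.kmkug — violates constraint (i): syllable 2 onset /kmk/ has 3 consonants (> 2) → not permitted
nvon — σ1 onset /nv/ (2C), coda /n/ ok → permitted
zriv — σ1 onset /zr/ (2C), coda /v/ ok → permitted
wmof — σ1 onset /wm/ (2C), coda /f/ ok → permitted

zu.kmkug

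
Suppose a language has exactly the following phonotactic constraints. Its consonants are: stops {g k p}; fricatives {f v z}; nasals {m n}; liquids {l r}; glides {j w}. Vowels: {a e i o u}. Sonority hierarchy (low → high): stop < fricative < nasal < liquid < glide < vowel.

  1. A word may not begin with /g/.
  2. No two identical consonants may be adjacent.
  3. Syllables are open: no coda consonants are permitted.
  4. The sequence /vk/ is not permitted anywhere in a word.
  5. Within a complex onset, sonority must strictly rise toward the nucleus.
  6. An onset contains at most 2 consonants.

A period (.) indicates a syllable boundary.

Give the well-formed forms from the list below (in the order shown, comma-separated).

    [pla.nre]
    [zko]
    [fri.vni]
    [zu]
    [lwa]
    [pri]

[pla.nre] — σ1 onset /pl/ (1→4 rises), coda /∅/ ok; σ2 onset /nr/ (3→4 rises), coda /∅/ ok → well-formed
[zko] — violates constraint 5: syllable 1 onset /zk/: /z/ (fricative, 2) → /k/ (stop, 1) does not rise → ill-formed
[fri.vni] — σ1 onset /fr/ (2→4 rises), coda /∅/ ok; σ2 onset /vn/ (2→3 rises), coda /∅/ ok → well-formed
[zu] — σ1 onset /z/, coda /∅/ ok → well-formed
[lwa] — σ1 onset /lw/ (4→5 rises), coda /∅/ ok → well-formed
[pri] — σ1 onset /pr/ (1→4 rises), coda /∅/ ok → well-formed

[pla.nre], [fri.vni], [zu], [lwa], [pri]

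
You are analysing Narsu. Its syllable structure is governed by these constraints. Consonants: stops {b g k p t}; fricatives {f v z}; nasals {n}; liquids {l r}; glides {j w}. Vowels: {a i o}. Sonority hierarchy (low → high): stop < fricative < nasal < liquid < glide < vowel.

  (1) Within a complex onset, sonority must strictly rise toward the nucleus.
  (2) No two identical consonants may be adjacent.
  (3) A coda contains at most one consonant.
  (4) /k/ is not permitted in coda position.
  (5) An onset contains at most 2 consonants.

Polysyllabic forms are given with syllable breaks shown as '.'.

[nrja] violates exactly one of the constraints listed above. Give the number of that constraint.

5

[nrja]: syllable 1 onset /nrj/ has 3 consonants (> 2).
This is a violation of constraint 5: "An onset contains at most 2 consonants."
The remaining constraints (1, 2, 3, 4) are satisfied.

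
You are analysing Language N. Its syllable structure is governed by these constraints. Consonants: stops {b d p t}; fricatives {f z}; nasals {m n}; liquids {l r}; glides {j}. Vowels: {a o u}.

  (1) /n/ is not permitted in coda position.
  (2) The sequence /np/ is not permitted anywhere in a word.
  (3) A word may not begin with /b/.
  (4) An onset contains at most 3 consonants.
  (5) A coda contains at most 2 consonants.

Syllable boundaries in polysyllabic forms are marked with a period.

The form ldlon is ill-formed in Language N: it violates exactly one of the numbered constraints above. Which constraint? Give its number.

ldlon: syllable 1 coda contains /n/.
This is a violation of constraint 1: "/n/ is not permitted in coda position."
The remaining constraints (2, 3, 4, 5) are satisfied.

1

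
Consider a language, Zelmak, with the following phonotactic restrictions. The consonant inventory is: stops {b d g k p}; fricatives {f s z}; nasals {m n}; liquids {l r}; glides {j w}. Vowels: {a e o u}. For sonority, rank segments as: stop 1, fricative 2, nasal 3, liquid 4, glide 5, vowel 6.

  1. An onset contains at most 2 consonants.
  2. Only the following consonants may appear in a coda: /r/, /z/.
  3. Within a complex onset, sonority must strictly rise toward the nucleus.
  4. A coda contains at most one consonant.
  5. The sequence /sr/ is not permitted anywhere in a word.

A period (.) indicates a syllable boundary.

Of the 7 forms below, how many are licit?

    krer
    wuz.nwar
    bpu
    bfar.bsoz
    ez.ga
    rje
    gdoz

5

krer — σ1 onset /kr/ (1→4 rises), coda /r/ ok → licit
wuz.nwar — σ1 onset /w/, coda /z/ ok; σ2 onset /nw/ (3→5 rises), coda /r/ ok → licit
bpu — violates constraint 3: syllable 1 onset /bp/: /b/ (stop, 1) → /p/ (stop, 1) does not rise → illicit
bfar.bsoz — σ1 onset /bf/ (1→2 rises), coda /r/ ok; σ2 onset /bs/ (1→2 rises), coda /z/ ok → licit
ez.ga — σ1 onset /∅/, coda /z/ ok; σ2 onset /g/, coda /∅/ ok → licit
rje — σ1 onset /rj/ (4→5 rises), coda /∅/ ok → licit
gdoz — violates constraint 3: syllable 1 onset /gd/: /g/ (stop, 1) → /d/ (stop, 1) does not rise → illicit
Licit: krer, wuz.nwar, bfar.bsoz, ez.ga, rje → 5.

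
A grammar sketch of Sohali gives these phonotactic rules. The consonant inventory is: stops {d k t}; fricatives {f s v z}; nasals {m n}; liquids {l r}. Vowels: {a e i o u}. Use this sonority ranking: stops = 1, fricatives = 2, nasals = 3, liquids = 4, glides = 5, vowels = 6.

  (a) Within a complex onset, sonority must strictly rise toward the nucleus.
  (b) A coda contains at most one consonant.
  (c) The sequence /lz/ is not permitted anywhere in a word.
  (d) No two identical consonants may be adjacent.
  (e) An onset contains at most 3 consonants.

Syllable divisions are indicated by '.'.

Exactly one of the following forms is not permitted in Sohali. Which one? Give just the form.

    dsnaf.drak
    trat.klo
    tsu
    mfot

mfot

dsnaf.drak — σ1 onset /dsn/ (1→2→3 rises), coda /f/ ok; σ2 onset /dr/ (1→4 rises), coda /k/ ok → permitted
trat.klo — σ1 onset /tr/ (1→4 rises), coda /t/ ok; σ2 onset /kl/ (1→4 rises), coda /∅/ ok → permitted
tsu — σ1 onset /ts/ (1→2 rises), coda /∅/ ok → permitted
mfot — violates constraint (a): syllable 1 onset /mf/: /m/ (nasal, 3) → /f/ (fricative, 2) does not rise → not permitted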